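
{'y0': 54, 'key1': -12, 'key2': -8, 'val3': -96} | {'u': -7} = {'y0': 54, 'key1': -12, 'key2': -8, 'val3': -96, 'u': -7}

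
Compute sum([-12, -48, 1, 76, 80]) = (-12) + (-48) + 1 + 76 + 80
= 97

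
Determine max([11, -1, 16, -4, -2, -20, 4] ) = 16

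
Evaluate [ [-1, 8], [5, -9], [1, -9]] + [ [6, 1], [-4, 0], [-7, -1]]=[[5, 9], [1, -9], [-6, -10]]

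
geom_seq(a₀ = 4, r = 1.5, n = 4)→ [4.0, 6.0, 9.0, 13.5]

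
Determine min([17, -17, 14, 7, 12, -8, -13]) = -17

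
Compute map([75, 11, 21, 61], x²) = [5625, 121, 441, 3721]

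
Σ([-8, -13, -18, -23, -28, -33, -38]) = (-8) + (-13) + (-18) + (-23) + (-28) + (-33) + (-38)
= -161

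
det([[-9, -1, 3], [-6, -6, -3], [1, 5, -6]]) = (1)*(-9)*det([[-6, -3], [5, -6]]) + (-1)*(-1)*det([[-6, -3], [1, -6]]) + (1)*(3)*det([[-6, -6], [1, 5]])
= -459 + 39 + -72
= -492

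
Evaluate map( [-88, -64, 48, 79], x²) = (-88)²=7744, (-64)²=4096, (48)²=2304, (79)²=6241
= [7744, 4096, 2304, 6241]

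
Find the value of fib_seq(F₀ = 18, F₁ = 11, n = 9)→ F_2 = F_1 + F_0 = 29
F_3 = F_2 + F_1 = 40
F_4 = F_3 + F_2 = 69
...
= [18, 11, 29, 40, 69, 109, 178, 287, 465]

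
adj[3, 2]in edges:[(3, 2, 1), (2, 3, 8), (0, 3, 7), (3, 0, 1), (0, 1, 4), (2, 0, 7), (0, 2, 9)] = 1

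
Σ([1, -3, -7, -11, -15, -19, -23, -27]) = -104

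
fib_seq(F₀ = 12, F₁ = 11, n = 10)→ [12, 11, 23, 34, 57, 91, 148, 239, 387, 626]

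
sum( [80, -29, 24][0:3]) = slice → [80, -29, 24]
80 + (-29) + 24
= 75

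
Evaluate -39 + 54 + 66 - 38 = 43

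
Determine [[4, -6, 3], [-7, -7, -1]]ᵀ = [[4, -7], [-6, -7], [3, -1]]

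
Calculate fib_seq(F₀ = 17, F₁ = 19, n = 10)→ F_2 = F_1 + F_0 = 36
F_3 = F_2 + F_1 = 55
F_4 = F_3 + F_2 = 91
...
= [17, 19, 36, 55, 91, 146, 237, 383, 620, 1003]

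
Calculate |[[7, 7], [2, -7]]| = (7)*(-7) - (7)*(2)
= -63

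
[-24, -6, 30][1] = -6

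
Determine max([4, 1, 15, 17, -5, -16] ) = 17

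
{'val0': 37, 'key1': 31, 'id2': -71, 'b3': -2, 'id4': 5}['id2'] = -71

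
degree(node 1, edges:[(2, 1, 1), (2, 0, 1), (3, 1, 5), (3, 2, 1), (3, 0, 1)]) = 2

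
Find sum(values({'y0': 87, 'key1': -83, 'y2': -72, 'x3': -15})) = -83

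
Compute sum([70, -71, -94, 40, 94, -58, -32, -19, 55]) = 70 + (-71) + (-94) + 40 + 94 + (-58) + (-32) + (-19) + 55
= -15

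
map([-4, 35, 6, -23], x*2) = -4*2=-8, 35*2=70, 6*2=12, -23*2=-46
= [-8, 70, 12, -46]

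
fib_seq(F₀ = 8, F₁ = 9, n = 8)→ F_2 = F_1 + F_0 = 17
F_3 = F_2 + F_1 = 26
F_4 = F_3 + F_2 = 43
...
= [8, 9, 17, 26, 43, 69, 112, 181]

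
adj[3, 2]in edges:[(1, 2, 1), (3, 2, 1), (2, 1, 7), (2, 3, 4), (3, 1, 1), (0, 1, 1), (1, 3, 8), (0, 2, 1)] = 1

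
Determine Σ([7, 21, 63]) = 7 + 21 + 63
= 91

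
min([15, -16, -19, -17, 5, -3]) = -19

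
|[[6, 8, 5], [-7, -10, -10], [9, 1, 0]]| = (1)*(6)*det([[-10, -10], [1, 0]]) + (-1)*(8)*det([[-7, -10], [9, 0]]) + (1)*(5)*det([[-7, -10], [9, 1]])
= 60 + -720 + 415
= -245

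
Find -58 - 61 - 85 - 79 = -283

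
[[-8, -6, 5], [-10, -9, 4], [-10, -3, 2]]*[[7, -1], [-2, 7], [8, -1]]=C[0][0] = (-8)*(7) + (-6)*(-2) + (5)*(8) = -4
C[0][1] = (-8)*(-1) + (-6)*(7) + (5)*(-1) = -39
C[1][0] = (-10)*(7) + (-9)*(-2) + (4)*(8) = -20
C[1][1] = (-10)*(-1) + (-9)*(7) + (4)*(-1) = -57
C[2][0] = (-10)*(7) + (-3)*(-2) + (2)*(8) = -48
C[2][1] = (-10)*(-1) + (-3)*(7) + (2)*(-1) = -13
= [[-4, -39], [-20, -57], [-48, -13]]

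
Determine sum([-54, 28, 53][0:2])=slice → [-54, 28]
(-54) + 28
= -26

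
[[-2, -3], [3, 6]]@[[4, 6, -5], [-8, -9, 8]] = [[16, 15, -14], [-36, -36, 33]]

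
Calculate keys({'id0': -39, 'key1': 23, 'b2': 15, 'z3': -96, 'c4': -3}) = ['id0', 'key1', 'b2', 'z3', 'c4']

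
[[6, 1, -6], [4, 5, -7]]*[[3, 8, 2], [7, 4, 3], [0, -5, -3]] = C[0][0] = (6)*(3) + (1)*(7) + (-6)*(0) = 25
C[0][1] = (6)*(8) + (1)*(4) + (-6)*(-5) = 82
C[0][2] = (6)*(2) + (1)*(3) + (-6)*(-3) = 33
C[1][0] = (4)*(3) + (5)*(7) + (-7)*(0) = 47
C[1][1] = (4)*(8) + (5)*(4) + (-7)*(-5) = 87
C[1][2] = (4)*(2) + (5)*(3) + (-7)*(-3) = 44
= [[25, 82, 33], [47, 87, 44]]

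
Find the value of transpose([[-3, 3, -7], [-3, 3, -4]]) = [[-3, -3], [3, 3], [-7, -4]]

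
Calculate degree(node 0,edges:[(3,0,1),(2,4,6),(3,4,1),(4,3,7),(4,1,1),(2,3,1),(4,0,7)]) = 2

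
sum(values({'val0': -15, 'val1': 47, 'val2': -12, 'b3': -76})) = -56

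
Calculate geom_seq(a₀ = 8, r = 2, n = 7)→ [8, 16, 32, 64, 128, 256, 512]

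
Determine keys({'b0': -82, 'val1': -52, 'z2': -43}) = ['b0', 'val1', 'z2']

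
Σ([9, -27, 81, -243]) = 9 + -27 + 81 + -243
= -180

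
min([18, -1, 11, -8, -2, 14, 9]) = -8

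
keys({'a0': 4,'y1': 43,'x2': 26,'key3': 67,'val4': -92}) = ['a0', 'y1', 'x2', 'key3', 'val4']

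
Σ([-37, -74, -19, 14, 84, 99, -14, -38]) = (-37) + (-74) + (-19) + 14 + 84 + 99 + (-14) + (-38)
= 15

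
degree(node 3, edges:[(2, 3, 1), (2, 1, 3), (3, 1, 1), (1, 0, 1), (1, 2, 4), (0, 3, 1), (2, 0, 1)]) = 3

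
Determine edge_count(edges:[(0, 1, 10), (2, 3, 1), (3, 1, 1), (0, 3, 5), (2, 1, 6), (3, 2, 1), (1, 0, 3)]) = 7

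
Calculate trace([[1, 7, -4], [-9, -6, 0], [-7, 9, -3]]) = -8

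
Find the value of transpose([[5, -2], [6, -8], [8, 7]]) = [[5, 6, 8], [-2, -8, 7]]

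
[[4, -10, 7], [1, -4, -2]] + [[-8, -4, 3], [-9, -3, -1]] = [[-4, -14, 10], [-8, -7, -3]]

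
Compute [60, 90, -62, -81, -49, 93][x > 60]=[90, 93]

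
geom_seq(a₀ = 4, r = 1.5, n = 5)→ a_0 = 4*1.5^0 = 4.0
a_1 = 4*1.5^1 = 6.0
a_2 = 4*1.5^2 = 9.0
...
= [4.0, 6.0, 9.0, 13.5, 20.25]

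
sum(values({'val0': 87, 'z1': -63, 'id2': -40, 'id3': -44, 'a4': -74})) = 87 + (-63) + (-40) + (-44) + (-74)
= -134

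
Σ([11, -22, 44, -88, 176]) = 11 + -22 + 44 + -88 + 176
= 121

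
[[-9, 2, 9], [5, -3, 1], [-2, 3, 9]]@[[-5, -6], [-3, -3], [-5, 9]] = C[0][0] = (-9)*(-5) + (2)*(-3) + (9)*(-5) = -6
C[0][1] = (-9)*(-6) + (2)*(-3) + (9)*(9) = 129
C[1][0] = (5)*(-5) + (-3)*(-3) + (1)*(-5) = -21
C[1][1] = (5)*(-6) + (-3)*(-3) + (1)*(9) = -12
C[2][0] = (-2)*(-5) + (3)*(-3) + (9)*(-5) = -44
C[2][1] = (-2)*(-6) + (3)*(-3) + (9)*(9) = 84
= [[-6, 129], [-21, -12], [-44, 84]]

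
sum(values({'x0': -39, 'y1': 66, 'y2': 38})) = 65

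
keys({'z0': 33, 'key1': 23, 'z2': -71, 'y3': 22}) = ['z0', 'key1', 'z2', 'y3']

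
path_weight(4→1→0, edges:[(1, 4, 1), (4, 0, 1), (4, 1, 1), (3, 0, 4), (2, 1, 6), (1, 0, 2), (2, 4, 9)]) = w(4→1)=1 + w(1→0)=2
= 3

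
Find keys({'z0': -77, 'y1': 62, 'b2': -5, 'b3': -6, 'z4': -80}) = ['z0', 'y1', 'b2', 'b3', 'z4']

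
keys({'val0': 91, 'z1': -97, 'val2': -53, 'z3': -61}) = ['val0', 'z1', 'val2', 'z3']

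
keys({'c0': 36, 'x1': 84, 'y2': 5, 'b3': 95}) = ['c0', 'x1', 'y2', 'b3']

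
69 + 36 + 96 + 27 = 228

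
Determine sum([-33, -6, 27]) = -12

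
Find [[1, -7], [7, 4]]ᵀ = [[1, 7], [-7, 4]]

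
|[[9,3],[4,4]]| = (9)*(4) - (3)*(4)
= 24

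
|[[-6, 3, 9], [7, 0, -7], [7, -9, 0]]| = -336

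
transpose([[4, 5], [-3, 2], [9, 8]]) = [[4, -3, 9], [5, 2, 8]]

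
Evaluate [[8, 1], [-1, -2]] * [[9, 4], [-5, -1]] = C[0][0] = (8)*(9) + (1)*(-5) = 67
C[0][1] = (8)*(4) + (1)*(-1) = 31
C[1][0] = (-1)*(9) + (-2)*(-5) = 1
C[1][1] = (-1)*(4) + (-2)*(-1) = -2
= [[67, 31], [1, -2]]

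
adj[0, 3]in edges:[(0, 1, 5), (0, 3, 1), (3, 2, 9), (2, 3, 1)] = 1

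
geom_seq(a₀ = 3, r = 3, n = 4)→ [3, 9, 27, 81]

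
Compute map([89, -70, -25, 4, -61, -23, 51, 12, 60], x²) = (89)²=7921, (-70)²=4900, (-25)²=625, (4)²=16, (-61)²=3721, (-23)²=529, (51)²=2601, (12)²=144, (60)²=3600
= [7921, 4900, 625, 16, 3721, 529, 2601, 144, 3600]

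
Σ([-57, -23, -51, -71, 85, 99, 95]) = (-57) + (-23) + (-51) + (-71) + 85 + 99 + 95
= 77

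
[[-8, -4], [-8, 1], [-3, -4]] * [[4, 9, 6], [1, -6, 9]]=C[0][0] = (-8)*(4) + (-4)*(1) = -36
C[0][1] = (-8)*(9) + (-4)*(-6) = -48
C[0][2] = (-8)*(6) + (-4)*(9) = -84
C[1][0] = (-8)*(4) + (1)*(1) = -31
C[1][1] = (-8)*(9) + (1)*(-6) = -78
C[1][2] = (-8)*(6) + (1)*(9) = -39
... (3 more cells)
= [[-36, -48, -84], [-31, -78, -39], [-16, -3, -54]]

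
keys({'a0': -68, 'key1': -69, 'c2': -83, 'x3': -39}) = ['a0', 'key1', 'c2', 'x3']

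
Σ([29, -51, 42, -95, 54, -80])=29 + (-51) + 42 + (-95) + 54 + (-80)
= -101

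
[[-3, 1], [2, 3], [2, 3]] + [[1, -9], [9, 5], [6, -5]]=[[-2, -8], [11, 8], [8, -2]]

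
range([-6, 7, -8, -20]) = 27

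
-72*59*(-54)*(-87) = -19957104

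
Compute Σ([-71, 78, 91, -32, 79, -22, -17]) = 106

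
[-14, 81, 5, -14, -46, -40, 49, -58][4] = -46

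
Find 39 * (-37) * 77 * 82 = -9111102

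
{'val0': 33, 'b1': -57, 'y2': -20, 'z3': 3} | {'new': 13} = {'val0': 33, 'b1': -57, 'y2': -20, 'z3': 3, 'new': 13}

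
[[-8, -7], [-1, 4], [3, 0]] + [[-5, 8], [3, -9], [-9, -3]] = [[-13, 1], [2, -5], [-6, -3]]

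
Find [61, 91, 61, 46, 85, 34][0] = 61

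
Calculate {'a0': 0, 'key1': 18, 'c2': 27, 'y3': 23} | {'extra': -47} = {'a0': 0, 'key1': 18, 'c2': 27, 'y3': 23, 'extra': -47}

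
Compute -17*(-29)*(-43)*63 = -1335537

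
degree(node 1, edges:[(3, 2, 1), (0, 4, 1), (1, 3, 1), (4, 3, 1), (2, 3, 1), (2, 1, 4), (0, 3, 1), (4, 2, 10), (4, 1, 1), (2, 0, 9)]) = incident: (1,3), (2,1), (4,1)
= 3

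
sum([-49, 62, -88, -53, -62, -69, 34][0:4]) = -128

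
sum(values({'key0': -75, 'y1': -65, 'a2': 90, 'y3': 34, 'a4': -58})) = (-75) + (-65) + 90 + 34 + (-58)
= -74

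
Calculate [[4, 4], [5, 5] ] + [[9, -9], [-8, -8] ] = [[13, -5], [-3, -3]]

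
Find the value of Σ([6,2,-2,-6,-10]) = 6 + 2 + (-2) + (-6) + (-10)
= -10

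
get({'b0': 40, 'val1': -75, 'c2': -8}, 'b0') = 40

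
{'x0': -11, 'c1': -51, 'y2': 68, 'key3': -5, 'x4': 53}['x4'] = 53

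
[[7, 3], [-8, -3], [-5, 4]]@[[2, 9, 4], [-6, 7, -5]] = [[-4, 84, 13], [2, -93, -17], [-34, -17, -40]]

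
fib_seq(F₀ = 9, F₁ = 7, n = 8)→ F_2 = F_1 + F_0 = 16
F_3 = F_2 + F_1 = 23
F_4 = F_3 + F_2 = 39
...
= [9, 7, 16, 23, 39, 62, 101, 163]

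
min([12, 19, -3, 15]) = -3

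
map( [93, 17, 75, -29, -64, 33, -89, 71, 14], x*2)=[186, 34, 150, -58, -128, 66, -178, 142, 28]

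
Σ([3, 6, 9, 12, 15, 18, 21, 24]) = 108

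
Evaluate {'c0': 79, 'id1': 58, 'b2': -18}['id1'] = 58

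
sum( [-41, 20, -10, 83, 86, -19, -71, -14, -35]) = -1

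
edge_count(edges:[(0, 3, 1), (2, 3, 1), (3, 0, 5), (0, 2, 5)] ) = 4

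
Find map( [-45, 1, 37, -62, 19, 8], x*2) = [-90, 2, 74, -124, 38, 16]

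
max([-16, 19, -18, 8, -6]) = 19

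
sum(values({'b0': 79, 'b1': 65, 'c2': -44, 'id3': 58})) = 79 + 65 + (-44) + 58
= 158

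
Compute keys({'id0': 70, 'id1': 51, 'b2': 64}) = ['id0', 'id1', 'b2']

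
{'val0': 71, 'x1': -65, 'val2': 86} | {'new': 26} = {'val0': 71, 'x1': -65, 'val2': 86, 'new': 26}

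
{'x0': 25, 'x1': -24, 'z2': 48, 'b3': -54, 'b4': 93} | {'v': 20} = {'x0': 25, 'x1': -24, 'z2': 48, 'b3': -54, 'b4': 93, 'v': 20}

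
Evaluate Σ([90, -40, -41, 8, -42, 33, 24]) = 90 + (-40) + (-41) + 8 + (-42) + 33 + 24
= 32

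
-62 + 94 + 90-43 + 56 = 135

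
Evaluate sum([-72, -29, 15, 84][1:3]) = slice → [-29, 15]
(-29) + 15
= -14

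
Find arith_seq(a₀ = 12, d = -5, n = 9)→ [12, 7, 2, -3, -8, -13, -18, -23, -28]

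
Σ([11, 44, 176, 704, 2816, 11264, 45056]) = 11 + 44 + 176 + 704 + 2816 + 11264 + 45056
= 60071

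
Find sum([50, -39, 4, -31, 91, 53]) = 50 + (-39) + 4 + (-31) + 91 + 53
= 128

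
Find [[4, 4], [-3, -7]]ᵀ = [[4, -3], [4, -7]]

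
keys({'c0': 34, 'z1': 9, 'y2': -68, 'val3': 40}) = ['c0', 'z1', 'y2', 'val3']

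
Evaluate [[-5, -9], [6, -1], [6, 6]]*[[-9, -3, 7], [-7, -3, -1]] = C[0][0] = (-5)*(-9) + (-9)*(-7) = 108
C[0][1] = (-5)*(-3) + (-9)*(-3) = 42
C[0][2] = (-5)*(7) + (-9)*(-1) = -26
C[1][0] = (6)*(-9) + (-1)*(-7) = -47
C[1][1] = (6)*(-3) + (-1)*(-3) = -15
C[1][2] = (6)*(7) + (-1)*(-1) = 43
... (3 more cells)
= [[108, 42, -26], [-47, -15, 43], [-96, -36, 36]]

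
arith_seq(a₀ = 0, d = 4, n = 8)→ [0, 4, 8, 12, 16, 20, 24, 28]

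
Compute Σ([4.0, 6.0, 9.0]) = 4.0 + 6.0 + 9.0
= 19.0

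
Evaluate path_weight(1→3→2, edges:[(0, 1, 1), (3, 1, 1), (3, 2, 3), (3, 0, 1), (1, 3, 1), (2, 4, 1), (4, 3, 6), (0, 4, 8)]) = 4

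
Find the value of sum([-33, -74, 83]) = -24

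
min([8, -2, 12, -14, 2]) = -14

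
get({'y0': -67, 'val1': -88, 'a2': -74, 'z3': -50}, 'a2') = -74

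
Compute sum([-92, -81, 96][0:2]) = -173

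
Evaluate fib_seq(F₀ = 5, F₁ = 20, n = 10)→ [5, 20, 25, 45, 70, 115, 185, 300, 485, 785]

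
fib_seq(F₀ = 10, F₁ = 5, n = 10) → [10, 5, 15, 20, 35, 55, 90, 145, 235, 380]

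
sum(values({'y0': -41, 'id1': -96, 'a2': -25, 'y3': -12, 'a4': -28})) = -202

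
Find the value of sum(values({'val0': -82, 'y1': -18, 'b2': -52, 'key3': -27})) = -179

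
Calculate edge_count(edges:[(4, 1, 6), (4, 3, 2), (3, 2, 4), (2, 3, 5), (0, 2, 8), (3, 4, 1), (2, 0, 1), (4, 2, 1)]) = 8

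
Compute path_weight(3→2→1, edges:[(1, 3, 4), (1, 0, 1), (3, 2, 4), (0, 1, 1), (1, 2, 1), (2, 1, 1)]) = 5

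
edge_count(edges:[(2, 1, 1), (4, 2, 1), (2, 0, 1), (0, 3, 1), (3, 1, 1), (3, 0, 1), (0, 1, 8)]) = 7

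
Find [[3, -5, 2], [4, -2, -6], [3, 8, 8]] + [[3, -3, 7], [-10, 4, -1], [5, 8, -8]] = [[6, -8, 9], [-6, 2, -7], [8, 16, 0]]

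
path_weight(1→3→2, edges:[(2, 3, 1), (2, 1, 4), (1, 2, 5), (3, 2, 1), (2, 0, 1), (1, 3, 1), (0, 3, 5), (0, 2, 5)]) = w(1→3)=1 + w(3→2)=1
= 2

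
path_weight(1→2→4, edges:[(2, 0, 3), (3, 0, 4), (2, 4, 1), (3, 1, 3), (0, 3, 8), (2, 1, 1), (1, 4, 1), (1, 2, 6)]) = w(1→2)=6 + w(2→4)=1
= 7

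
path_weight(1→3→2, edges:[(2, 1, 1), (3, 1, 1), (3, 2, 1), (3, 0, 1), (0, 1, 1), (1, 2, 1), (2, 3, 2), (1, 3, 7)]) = w(1→3)=7 + w(3→2)=1
= 8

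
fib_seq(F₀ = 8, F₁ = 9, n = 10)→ [8, 9, 17, 26, 43, 69, 112, 181, 293, 474]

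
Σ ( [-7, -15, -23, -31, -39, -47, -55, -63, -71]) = (-7) + (-15) + (-23) + (-31) + (-39) + (-47) + (-55) + (-63) + (-71)
= -351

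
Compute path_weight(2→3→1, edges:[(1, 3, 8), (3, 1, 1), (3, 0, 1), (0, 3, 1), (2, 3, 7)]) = w(2→3)=7 + w(3→1)=1
= 8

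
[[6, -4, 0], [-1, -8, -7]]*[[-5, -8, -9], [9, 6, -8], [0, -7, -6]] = C[0][0] = (6)*(-5) + (-4)*(9) + (0)*(0) = -66
C[0][1] = (6)*(-8) + (-4)*(6) + (0)*(-7) = -72
C[0][2] = (6)*(-9) + (-4)*(-8) + (0)*(-6) = -22
C[1][0] = (-1)*(-5) + (-8)*(9) + (-7)*(0) = -67
C[1][1] = (-1)*(-8) + (-8)*(6) + (-7)*(-7) = 9
C[1][2] = (-1)*(-9) + (-8)*(-8) + (-7)*(-6) = 115
= [[-66, -72, -22], [-67, 9, 115]]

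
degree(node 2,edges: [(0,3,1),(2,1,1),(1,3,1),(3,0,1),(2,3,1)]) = incident: (2,1), (2,3)
= 2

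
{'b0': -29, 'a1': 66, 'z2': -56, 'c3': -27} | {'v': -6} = {'b0': -29, 'a1': 66, 'z2': -56, 'c3': -27, 'v': -6}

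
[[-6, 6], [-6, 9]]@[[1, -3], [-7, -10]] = C[0][0] = (-6)*(1) + (6)*(-7) = -48
C[0][1] = (-6)*(-3) + (6)*(-10) = -42
C[1][0] = (-6)*(1) + (9)*(-7) = -69
C[1][1] = (-6)*(-3) + (9)*(-10) = -72
= [[-48, -42], [-69, -72]]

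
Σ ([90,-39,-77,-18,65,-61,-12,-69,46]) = -75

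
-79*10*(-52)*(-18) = -739440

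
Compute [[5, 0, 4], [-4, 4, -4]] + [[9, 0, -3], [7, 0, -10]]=[[14, 0, 1], [3, 4, -14]]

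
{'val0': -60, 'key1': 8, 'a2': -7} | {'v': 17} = {'val0': -60, 'key1': 8, 'a2': -7, 'v': 17}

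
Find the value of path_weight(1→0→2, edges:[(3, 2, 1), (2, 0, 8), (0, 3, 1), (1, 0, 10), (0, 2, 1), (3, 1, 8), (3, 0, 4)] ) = 11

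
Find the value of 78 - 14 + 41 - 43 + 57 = 119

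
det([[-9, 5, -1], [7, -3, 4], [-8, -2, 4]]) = -226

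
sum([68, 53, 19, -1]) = 68 + 53 + 19 + (-1)
= 139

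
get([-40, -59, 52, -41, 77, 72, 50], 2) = 52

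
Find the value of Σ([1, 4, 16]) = 21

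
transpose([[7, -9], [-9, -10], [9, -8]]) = [[7, -9, 9], [-9, -10, -8]]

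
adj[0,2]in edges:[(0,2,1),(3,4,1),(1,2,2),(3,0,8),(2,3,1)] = 1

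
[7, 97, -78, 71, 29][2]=-78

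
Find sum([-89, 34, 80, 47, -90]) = (-89) + 34 + 80 + 47 + (-90)
= -18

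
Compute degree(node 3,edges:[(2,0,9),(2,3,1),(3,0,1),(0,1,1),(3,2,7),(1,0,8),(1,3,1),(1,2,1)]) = 4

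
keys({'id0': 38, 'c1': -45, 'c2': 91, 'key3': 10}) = ['id0', 'c1', 'c2', 'key3']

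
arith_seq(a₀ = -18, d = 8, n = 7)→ [-18, -10, -2, 6, 14, 22, 30]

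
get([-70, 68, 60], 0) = -70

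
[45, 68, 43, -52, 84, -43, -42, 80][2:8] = [43, -52, 84, -43, -42, 80]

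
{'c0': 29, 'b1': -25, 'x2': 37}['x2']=37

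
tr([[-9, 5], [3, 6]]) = diagonal: (-9) + 6
= -3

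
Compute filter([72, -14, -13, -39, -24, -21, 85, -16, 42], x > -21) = keep x where x > -21: 72✓, -14✓, -13✓, -39✗, -24✗, -21✗, 85✓, -16✓, 42✓
= [72, -14, -13, 85, -16, 42]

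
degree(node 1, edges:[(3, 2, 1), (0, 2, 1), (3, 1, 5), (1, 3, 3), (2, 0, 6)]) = 2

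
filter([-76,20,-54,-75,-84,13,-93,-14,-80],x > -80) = [-76, 20, -54, -75, 13, -14]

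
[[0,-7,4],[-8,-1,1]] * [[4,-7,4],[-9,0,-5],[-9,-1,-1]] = [[27, -4, 31], [-32, 55, -28]]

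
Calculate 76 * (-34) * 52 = -134368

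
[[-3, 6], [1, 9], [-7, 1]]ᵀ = [[-3, 1, -7], [6, 9, 1]]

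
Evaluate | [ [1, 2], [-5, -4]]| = 6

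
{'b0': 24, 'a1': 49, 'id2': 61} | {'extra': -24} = {'b0': 24, 'a1': 49, 'id2': 61, 'extra': -24}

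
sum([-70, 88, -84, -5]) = -71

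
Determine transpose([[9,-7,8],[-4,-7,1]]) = [[9, -4], [-7, -7], [8, 1]]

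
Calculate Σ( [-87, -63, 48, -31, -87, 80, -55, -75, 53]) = -217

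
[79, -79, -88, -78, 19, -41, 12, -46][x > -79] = keep x where x > -79: 79✓, -79✗, -88✗, -78✓, 19✓, -41✓, 12✓, -46✓
= [79, -78, 19, -41, 12, -46]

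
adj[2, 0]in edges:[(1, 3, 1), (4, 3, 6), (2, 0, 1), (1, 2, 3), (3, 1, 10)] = 1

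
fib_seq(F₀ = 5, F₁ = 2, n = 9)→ [5, 2, 7, 9, 16, 25, 41, 66, 107]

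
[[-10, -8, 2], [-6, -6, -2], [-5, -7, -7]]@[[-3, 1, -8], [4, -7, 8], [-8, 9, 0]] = C[0][0] = (-10)*(-3) + (-8)*(4) + (2)*(-8) = -18
C[0][1] = (-10)*(1) + (-8)*(-7) + (2)*(9) = 64
C[0][2] = (-10)*(-8) + (-8)*(8) + (2)*(0) = 16
C[1][0] = (-6)*(-3) + (-6)*(4) + (-2)*(-8) = 10
C[1][1] = (-6)*(1) + (-6)*(-7) + (-2)*(9) = 18
C[1][2] = (-6)*(-8) + (-6)*(8) + (-2)*(0) = 0
... (3 more cells)
= [[-18, 64, 16], [10, 18, 0], [43, -19, -16]]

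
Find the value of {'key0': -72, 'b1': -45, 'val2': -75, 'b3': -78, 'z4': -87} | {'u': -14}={'key0': -72, 'b1': -45, 'val2': -75, 'b3': -78, 'z4': -87, 'u': -14}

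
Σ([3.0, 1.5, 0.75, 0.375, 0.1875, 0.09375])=3.0 + 1.5 + 0.75 + 0.375 + 0.1875 + 0.09375
= 5.90625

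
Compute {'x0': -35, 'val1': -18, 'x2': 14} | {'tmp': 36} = {'x0': -35, 'val1': -18, 'x2': 14, 'tmp': 36}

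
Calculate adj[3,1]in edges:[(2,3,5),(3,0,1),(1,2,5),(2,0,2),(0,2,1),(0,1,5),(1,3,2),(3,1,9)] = 9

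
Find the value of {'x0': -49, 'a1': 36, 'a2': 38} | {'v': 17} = {'x0': -49, 'a1': 36, 'a2': 38, 'v': 17}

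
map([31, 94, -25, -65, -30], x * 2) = [62, 188, -50, -130, -60]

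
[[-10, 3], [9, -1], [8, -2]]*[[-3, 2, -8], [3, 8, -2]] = [[39, 4, 74], [-30, 10, -70], [-30, 0, -60]]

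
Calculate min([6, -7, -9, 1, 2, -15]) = -15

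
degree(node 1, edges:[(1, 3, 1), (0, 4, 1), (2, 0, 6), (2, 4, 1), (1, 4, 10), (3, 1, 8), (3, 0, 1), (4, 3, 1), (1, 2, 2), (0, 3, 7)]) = incident: (1,3), (1,4), (3,1), (1,2)
= 4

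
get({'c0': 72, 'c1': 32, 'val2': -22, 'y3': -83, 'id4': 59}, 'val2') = -22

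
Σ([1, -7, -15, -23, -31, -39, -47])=-161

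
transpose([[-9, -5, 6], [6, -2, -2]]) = [[-9, 6], [-5, -2], [6, -2]]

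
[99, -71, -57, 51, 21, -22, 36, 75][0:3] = [99, -71, -57]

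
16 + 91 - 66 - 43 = -2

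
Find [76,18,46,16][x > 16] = keep x where x > 16: 76✓, 18✓, 46✓, 16✗
= [76, 18, 46]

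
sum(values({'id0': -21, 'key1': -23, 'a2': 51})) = 7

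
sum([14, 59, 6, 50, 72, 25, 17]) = 14 + 59 + 6 + 50 + 72 + 25 + 17
= 243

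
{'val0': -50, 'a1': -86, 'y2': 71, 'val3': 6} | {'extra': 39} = {'val0': -50, 'a1': -86, 'y2': 71, 'val3': 6, 'extra': 39}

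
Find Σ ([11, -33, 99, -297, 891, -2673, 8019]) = 6017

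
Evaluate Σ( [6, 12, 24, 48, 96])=6 + 12 + 24 + 48 + 96
= 186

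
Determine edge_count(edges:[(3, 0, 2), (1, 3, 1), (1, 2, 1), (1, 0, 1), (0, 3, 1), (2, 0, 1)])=6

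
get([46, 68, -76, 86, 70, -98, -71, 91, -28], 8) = -28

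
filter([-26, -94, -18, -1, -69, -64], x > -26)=[-18, -1]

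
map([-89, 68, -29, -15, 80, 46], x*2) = [-178, 136, -58, -30, 160, 92]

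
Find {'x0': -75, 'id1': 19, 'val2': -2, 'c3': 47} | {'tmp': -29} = {'x0': -75, 'id1': 19, 'val2': -2, 'c3': 47, 'tmp': -29}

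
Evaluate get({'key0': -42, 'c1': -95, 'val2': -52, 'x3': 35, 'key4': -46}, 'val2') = -52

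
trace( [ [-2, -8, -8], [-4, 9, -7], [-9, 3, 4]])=11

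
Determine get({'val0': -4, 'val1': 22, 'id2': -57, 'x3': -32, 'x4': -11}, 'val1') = 22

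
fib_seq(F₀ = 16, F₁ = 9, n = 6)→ [16, 9, 25, 34, 59, 93]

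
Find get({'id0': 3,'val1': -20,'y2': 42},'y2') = 42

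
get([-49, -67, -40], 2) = -40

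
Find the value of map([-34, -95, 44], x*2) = [-68, -190, 88]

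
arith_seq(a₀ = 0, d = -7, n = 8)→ [0, -7, -14, -21, -28, -35, -42, -49]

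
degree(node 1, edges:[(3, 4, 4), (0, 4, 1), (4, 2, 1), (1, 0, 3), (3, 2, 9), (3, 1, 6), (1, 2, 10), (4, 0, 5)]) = incident: (1,0), (3,1), (1,2)
= 3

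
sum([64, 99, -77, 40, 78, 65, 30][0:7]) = 299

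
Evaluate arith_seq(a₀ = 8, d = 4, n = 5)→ a_0 = 8 + 0*4 = 8
a_1 = 8 + 1*4 = 12
a_2 = 8 + 2*4 = 16
...
= [8, 12, 16, 20, 24]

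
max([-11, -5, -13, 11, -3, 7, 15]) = 15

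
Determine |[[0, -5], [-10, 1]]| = -50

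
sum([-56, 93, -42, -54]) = (-56) + 93 + (-42) + (-54)
= -59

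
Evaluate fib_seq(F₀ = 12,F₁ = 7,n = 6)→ F_2 = F_1 + F_0 = 19
F_3 = F_2 + F_1 = 26
F_4 = F_3 + F_2 = 45
...
= [12, 7, 19, 26, 45, 71]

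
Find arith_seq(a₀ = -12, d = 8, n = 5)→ [-12, -4, 4, 12, 20]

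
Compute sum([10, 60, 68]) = 10 + 60 + 68
= 138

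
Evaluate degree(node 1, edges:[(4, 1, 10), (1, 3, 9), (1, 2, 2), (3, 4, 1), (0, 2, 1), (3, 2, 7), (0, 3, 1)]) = incident: (4,1), (1,3), (1,2)
= 3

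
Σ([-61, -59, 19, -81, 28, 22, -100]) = -232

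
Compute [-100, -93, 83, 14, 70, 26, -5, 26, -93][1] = -93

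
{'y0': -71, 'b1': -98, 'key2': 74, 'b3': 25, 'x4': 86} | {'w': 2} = {'y0': -71, 'b1': -98, 'key2': 74, 'b3': 25, 'x4': 86, 'w': 2}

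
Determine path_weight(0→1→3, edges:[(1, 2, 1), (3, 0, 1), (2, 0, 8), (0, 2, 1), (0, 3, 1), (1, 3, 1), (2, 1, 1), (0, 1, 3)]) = w(0→1)=3 + w(1→3)=1
= 4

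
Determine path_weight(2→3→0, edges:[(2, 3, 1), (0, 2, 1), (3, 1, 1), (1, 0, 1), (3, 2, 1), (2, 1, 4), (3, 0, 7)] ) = 8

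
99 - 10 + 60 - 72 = 77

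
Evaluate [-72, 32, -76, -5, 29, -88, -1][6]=-1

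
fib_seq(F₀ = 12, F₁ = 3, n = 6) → F_2 = F_1 + F_0 = 15
F_3 = F_2 + F_1 = 18
F_4 = F_3 + F_2 = 33
...
= [12, 3, 15, 18, 33, 51]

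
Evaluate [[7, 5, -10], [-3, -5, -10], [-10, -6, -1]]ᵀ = [[7, -3, -10], [5, -5, -6], [-10, -10, -1]]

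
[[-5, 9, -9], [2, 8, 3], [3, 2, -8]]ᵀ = [[-5, 2, 3], [9, 8, 2], [-9, 3, -8]]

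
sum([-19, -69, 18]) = (-19) + (-69) + 18
= -70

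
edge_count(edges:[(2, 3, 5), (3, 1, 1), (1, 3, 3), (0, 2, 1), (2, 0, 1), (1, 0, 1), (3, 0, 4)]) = 7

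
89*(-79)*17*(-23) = 2749121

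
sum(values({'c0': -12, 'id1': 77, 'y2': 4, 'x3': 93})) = (-12) + 77 + 4 + 93
= 162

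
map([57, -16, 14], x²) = (57)²=3249, (-16)²=256, (14)²=196
= [3249, 256, 196]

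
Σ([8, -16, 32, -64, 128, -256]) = -168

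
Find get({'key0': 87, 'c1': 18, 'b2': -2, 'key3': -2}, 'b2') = -2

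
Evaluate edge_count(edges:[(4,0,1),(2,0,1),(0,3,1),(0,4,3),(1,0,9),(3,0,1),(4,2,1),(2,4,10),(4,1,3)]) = 9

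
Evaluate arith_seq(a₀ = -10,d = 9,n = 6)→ [-10, -1, 8, 17, 26, 35]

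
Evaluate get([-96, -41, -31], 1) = -41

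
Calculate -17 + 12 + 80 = 75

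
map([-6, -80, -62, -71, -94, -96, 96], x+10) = [4, -70, -52, -61, -84, -86, 106]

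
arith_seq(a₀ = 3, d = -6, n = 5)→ [3, -3, -9, -15, -21]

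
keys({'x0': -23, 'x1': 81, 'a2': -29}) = ['x0', 'x1', 'a2']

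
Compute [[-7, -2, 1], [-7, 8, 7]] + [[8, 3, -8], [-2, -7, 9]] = [[1, 1, -7], [-9, 1, 16]]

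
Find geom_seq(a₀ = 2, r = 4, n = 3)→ a_0 = 2*4^0 = 2
a_1 = 2*4^1 = 8
a_2 = 2*4^2 = 32
= [2, 8, 32]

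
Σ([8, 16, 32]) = 56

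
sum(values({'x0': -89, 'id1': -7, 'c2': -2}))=(-89) + (-7) + (-2)
= -98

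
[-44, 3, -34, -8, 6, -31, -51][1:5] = [3, -34, -8, 6]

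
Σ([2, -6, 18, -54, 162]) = 2 + -6 + 18 + -54 + 162
= 122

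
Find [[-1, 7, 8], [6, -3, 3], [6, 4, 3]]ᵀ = [[-1, 6, 6], [7, -3, 4], [8, 3, 3]]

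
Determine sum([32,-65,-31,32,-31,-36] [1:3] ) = -96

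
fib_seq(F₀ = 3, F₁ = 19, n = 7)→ F_2 = F_1 + F_0 = 22
F_3 = F_2 + F_1 = 41
F_4 = F_3 + F_2 = 63
...
= [3, 19, 22, 41, 63, 104, 167]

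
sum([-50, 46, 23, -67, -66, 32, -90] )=(-50) + 46 + 23 + (-67) + (-66) + 32 + (-90)
= -172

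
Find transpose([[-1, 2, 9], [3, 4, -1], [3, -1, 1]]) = [[-1, 3, 3], [2, 4, -1], [9, -1, 1]]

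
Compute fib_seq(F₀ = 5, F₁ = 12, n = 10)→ F_2 = F_1 + F_0 = 17
F_3 = F_2 + F_1 = 29
F_4 = F_3 + F_2 = 46
...
= [5, 12, 17, 29, 46, 75, 121, 196, 317, 513]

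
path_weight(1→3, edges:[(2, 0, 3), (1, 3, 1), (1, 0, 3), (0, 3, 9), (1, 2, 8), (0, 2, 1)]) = w(1→3)=1
= 1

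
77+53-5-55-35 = 35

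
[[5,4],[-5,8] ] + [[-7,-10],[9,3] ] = [[-2, -6], [4, 11]]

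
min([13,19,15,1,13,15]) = 1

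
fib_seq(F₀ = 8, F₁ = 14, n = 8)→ F_2 = F_1 + F_0 = 22
F_3 = F_2 + F_1 = 36
F_4 = F_3 + F_2 = 58
...
= [8, 14, 22, 36, 58, 94, 152, 246]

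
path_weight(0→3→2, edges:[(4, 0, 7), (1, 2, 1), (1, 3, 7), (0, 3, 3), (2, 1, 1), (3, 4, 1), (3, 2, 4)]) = w(0→3)=3 + w(3→2)=4
= 7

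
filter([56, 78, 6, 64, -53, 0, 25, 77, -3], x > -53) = keep x where x > -53: 56✓, 78✓, 6✓, 64✓, -53✗, 0✓, 25✓, 77✓, -3✓
= [56, 78, 6, 64, 0, 25, 77, -3]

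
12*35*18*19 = 143640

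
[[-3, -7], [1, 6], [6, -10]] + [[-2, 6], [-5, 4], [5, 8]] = [[-5, -1], [-4, 10], [11, -2]]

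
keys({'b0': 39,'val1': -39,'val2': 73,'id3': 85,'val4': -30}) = ['b0', 'val1', 'val2', 'id3', 'val4']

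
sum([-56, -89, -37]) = -182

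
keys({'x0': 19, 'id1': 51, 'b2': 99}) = ['x0', 'id1', 'b2']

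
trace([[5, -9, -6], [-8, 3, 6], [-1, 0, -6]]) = diagonal: 5 + 3 + (-6)
= 2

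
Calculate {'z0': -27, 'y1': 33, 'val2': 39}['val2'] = 39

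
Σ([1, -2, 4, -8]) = 1 + -2 + 4 + -8
= -5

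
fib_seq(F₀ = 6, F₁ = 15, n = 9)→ F_2 = F_1 + F_0 = 21
F_3 = F_2 + F_1 = 36
F_4 = F_3 + F_2 = 57
...
= [6, 15, 21, 36, 57, 93, 150, 243, 393]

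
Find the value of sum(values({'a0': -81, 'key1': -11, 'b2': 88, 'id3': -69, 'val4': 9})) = -64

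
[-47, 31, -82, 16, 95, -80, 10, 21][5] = -80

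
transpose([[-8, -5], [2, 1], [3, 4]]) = [[-8, 2, 3], [-5, 1, 4]]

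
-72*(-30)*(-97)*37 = -7752240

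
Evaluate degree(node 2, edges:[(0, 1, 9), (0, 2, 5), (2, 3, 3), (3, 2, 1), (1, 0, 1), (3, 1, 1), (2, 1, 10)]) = 4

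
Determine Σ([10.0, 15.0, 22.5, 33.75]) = 81.25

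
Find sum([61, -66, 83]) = 78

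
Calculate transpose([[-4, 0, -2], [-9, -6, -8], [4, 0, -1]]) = [[-4, -9, 4], [0, -6, 0], [-2, -8, -1]]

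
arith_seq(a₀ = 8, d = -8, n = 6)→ [8, 0, -8, -16, -24, -32]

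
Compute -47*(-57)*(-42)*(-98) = 11026764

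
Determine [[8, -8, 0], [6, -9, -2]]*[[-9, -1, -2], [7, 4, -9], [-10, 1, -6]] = C[0][0] = (8)*(-9) + (-8)*(7) + (0)*(-10) = -128
C[0][1] = (8)*(-1) + (-8)*(4) + (0)*(1) = -40
C[0][2] = (8)*(-2) + (-8)*(-9) + (0)*(-6) = 56
C[1][0] = (6)*(-9) + (-9)*(7) + (-2)*(-10) = -97
C[1][1] = (6)*(-1) + (-9)*(4) + (-2)*(1) = -44
C[1][2] = (6)*(-2) + (-9)*(-9) + (-2)*(-6) = 81
= [[-128, -40, 56], [-97, -44, 81]]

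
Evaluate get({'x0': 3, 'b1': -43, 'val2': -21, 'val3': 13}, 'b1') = -43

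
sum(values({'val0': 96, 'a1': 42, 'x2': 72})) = 96 + 42 + 72
= 210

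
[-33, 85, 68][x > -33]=[85, 68]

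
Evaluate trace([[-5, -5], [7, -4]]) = diagonal: (-5) + (-4)
= -9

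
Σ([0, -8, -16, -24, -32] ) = 0 + (-8) + (-16) + (-24) + (-32)
= -80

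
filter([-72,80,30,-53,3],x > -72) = [80, 30, -53, 3]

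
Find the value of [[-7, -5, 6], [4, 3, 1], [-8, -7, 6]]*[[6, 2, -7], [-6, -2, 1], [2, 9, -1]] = [[0, 50, 38], [8, 11, -26], [6, 52, 43]]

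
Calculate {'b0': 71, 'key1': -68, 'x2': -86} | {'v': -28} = {'b0': 71, 'key1': -68, 'x2': -86, 'v': -28}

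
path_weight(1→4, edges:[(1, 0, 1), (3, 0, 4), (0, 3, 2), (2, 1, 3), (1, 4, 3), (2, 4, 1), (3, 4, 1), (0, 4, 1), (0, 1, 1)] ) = w(1→4)=3
= 3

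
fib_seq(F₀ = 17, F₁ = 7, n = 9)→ F_2 = F_1 + F_0 = 24
F_3 = F_2 + F_1 = 31
F_4 = F_3 + F_2 = 55
...
= [17, 7, 24, 31, 55, 86, 141, 227, 368]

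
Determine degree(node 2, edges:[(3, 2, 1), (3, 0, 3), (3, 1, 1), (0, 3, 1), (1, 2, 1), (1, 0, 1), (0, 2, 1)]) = 3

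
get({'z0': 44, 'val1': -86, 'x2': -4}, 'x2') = -4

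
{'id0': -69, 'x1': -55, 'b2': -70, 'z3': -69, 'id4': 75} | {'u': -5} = {'id0': -69, 'x1': -55, 'b2': -70, 'z3': -69, 'id4': 75, 'u': -5}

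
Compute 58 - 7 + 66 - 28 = 89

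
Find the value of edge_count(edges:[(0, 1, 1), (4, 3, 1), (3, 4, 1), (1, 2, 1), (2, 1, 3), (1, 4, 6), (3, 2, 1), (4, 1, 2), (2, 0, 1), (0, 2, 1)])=10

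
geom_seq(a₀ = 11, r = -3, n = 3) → [11, -33, 99]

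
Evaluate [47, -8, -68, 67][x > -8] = [47, 67]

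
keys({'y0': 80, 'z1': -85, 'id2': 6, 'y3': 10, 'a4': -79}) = ['y0', 'z1', 'id2', 'y3', 'a4']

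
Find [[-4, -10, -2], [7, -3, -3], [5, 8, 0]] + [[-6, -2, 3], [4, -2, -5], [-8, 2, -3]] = [[-10, -12, 1], [11, -5, -8], [-3, 10, -3]]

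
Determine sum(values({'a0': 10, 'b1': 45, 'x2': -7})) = 10 + 45 + (-7)
= 48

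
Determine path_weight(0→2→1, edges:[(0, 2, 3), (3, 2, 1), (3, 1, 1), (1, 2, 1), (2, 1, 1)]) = w(0→2)=3 + w(2→1)=1
= 4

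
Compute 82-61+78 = 99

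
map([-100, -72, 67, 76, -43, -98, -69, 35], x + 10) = -100+10=-90, -72+10=-62, 67+10=77, 76+10=86, -43+10=-33, -98+10=-88, -69+10=-59, 35+10=45
= [-90, -62, 77, 86, -33, -88, -59, 45]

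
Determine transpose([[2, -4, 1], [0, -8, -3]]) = [[2, 0], [-4, -8], [1, -3]]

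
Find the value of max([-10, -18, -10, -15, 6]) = 6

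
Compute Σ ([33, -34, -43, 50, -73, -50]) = -117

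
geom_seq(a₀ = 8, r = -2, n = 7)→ [8, -16, 32, -64, 128, -256, 512]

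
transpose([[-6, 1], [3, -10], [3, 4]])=[[-6, 3, 3], [1, -10, 4]]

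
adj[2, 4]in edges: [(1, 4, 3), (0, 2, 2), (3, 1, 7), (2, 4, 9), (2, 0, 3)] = 9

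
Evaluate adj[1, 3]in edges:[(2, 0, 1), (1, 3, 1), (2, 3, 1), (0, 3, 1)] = 1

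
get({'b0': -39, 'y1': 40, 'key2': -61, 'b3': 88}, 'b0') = -39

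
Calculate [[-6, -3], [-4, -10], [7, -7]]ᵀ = [[-6, -4, 7], [-3, -10, -7]]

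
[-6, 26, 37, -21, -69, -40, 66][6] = 66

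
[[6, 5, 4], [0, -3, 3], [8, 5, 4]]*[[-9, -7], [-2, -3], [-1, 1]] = [[-68, -53], [3, 12], [-86, -67]]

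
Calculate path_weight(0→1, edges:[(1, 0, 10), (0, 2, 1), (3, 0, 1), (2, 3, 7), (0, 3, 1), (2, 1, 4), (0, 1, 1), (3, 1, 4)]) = w(0→1)=1
= 1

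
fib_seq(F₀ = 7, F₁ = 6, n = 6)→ [7, 6, 13, 19, 32, 51]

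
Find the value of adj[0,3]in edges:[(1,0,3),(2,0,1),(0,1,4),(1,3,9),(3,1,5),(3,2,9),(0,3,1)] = 1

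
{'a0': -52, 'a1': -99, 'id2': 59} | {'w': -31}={'a0': -52, 'a1': -99, 'id2': 59, 'w': -31}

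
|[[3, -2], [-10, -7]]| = -41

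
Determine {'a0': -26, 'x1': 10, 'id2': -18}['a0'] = -26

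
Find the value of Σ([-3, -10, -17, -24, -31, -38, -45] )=-168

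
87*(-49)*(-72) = 306936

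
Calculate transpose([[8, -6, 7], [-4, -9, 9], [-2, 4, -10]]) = [[8, -4, -2], [-6, -9, 4], [7, 9, -10]]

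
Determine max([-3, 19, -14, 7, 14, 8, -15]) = 19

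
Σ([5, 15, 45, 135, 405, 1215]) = 1820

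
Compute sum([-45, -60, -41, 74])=-72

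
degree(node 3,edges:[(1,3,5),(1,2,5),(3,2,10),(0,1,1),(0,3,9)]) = incident: (1,3), (3,2), (0,3)
= 3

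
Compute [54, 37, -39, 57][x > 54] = keep x where x > 54: 54✗, 37✗, -39✗, 57✓
= [57]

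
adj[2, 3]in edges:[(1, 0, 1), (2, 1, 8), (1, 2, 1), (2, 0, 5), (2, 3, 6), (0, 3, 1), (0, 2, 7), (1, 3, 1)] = 6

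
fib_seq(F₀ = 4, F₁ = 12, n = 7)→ F_2 = F_1 + F_0 = 16
F_3 = F_2 + F_1 = 28
F_4 = F_3 + F_2 = 44
...
= [4, 12, 16, 28, 44, 72, 116]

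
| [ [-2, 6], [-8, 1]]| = (-2)*(1) - (6)*(-8)
= 46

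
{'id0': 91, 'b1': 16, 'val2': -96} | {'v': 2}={'id0': 91, 'b1': 16, 'val2': -96, 'v': 2}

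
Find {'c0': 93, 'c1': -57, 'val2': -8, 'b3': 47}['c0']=93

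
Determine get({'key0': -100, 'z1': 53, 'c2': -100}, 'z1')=53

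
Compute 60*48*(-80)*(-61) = 14054400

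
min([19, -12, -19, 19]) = -19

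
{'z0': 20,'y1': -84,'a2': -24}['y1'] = -84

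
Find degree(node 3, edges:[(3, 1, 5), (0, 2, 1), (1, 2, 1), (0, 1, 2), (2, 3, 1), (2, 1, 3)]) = 2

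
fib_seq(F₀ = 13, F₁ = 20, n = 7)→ F_2 = F_1 + F_0 = 33
F_3 = F_2 + F_1 = 53
F_4 = F_3 + F_2 = 86
...
= [13, 20, 33, 53, 86, 139, 225]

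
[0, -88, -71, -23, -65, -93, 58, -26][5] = -93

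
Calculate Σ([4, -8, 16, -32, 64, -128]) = -84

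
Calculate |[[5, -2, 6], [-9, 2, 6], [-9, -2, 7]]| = 328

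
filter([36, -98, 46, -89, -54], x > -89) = keep x where x > -89: 36✓, -98✗, 46✓, -89✗, -54✓
= [36, 46, -54]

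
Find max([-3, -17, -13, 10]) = 10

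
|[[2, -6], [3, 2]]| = 22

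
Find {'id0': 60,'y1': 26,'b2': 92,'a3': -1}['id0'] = 60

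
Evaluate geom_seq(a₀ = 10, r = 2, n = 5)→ a_0 = 10*2^0 = 10
a_1 = 10*2^1 = 20
a_2 = 10*2^2 = 40
...
= [10, 20, 40, 80, 160]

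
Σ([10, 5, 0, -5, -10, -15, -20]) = -35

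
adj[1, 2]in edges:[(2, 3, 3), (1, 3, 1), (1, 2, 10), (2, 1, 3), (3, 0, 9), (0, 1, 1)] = 10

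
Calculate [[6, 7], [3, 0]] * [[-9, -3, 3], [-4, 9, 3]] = C[0][0] = (6)*(-9) + (7)*(-4) = -82
C[0][1] = (6)*(-3) + (7)*(9) = 45
C[0][2] = (6)*(3) + (7)*(3) = 39
C[1][0] = (3)*(-9) + (0)*(-4) = -27
C[1][1] = (3)*(-3) + (0)*(9) = -9
C[1][2] = (3)*(3) + (0)*(3) = 9
= [[-82, 45, 39], [-27, -9, 9]]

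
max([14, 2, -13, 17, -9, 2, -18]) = 17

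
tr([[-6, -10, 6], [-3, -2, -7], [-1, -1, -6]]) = diagonal: (-6) + (-2) + (-6)
= -14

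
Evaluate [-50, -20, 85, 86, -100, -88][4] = -100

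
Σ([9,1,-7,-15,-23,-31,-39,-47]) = -152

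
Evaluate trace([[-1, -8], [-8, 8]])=diagonal: (-1) + 8
= 7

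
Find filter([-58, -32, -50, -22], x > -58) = keep x where x > -58: -58✗, -32✓, -50✓, -22✓
= [-32, -50, -22]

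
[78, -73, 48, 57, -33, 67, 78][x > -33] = [78, 48, 57, 67, 78]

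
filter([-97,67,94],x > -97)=keep x where x > -97: -97✗, 67✓, 94✓
= [67, 94]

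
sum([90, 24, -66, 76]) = 124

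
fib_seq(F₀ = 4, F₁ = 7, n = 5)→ [4, 7, 11, 18, 29]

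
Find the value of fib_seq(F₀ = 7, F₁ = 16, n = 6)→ [7, 16, 23, 39, 62, 101]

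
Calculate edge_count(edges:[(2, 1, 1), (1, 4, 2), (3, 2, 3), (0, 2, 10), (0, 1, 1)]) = 5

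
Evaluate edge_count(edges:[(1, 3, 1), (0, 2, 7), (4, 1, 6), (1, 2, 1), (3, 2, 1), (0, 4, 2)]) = 6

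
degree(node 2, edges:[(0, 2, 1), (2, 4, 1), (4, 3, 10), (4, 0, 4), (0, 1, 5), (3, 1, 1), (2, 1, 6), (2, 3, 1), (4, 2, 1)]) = 5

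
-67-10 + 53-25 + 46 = -3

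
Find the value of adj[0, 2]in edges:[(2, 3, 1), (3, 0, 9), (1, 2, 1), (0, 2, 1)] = 1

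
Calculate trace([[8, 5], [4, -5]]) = 3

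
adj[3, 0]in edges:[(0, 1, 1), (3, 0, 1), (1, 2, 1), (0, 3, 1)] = 1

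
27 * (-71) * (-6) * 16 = 184032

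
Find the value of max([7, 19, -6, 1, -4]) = 19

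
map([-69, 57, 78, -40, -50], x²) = (-69)²=4761, (57)²=3249, (78)²=6084, (-40)²=1600, (-50)²=2500
= [4761, 3249, 6084, 1600, 2500]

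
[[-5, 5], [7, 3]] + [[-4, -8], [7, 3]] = [[-9, -3], [14, 6]]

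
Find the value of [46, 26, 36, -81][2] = 36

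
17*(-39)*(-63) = 41769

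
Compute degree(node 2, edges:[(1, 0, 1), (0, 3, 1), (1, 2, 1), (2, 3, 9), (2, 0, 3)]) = incident: (1,2), (2,3), (2,0)
= 3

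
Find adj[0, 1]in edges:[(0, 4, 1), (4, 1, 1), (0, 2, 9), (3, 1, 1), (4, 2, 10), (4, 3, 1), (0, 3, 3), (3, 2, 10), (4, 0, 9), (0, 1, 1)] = 1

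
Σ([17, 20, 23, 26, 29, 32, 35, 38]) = 220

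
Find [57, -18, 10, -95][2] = 10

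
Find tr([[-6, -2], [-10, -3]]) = diagonal: (-6) + (-3)
= -9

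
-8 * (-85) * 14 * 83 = 790160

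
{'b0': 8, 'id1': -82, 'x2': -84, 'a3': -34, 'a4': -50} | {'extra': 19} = {'b0': 8, 'id1': -82, 'x2': -84, 'a3': -34, 'a4': -50, 'extra': 19}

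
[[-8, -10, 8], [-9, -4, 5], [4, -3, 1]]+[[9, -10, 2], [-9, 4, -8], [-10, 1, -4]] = [[1, -20, 10], [-18, 0, -3], [-6, -2, -3]]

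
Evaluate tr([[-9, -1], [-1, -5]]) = -14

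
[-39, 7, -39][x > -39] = keep x where x > -39: -39✗, 7✓, -39✗
= [7]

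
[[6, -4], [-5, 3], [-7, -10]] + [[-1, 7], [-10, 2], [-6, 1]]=[[5, 3], [-15, 5], [-13, -9]]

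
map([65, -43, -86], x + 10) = 65+10=75, -43+10=-33, -86+10=-76
= [75, -33, -76]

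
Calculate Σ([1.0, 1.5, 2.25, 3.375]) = 1.0 + 1.5 + 2.25 + 3.375
= 8.125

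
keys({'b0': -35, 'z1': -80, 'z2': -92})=['b0', 'z1', 'z2']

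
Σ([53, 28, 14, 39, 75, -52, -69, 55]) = 143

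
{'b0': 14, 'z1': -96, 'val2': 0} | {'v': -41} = {'b0': 14, 'z1': -96, 'val2': 0, 'v': -41}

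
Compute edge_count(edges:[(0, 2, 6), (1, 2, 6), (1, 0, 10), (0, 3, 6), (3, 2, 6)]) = 5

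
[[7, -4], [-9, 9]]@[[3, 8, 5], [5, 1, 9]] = [[1, 52, -1], [18, -63, 36]]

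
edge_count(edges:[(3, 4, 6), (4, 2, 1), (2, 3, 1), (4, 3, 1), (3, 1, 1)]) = 5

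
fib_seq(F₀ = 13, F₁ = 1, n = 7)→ F_2 = F_1 + F_0 = 14
F_3 = F_2 + F_1 = 15
F_4 = F_3 + F_2 = 29
...
= [13, 1, 14, 15, 29, 44, 73]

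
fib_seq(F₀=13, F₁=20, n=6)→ [13, 20, 33, 53, 86, 139]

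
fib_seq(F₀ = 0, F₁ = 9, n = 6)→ F_2 = F_1 + F_0 = 9
F_3 = F_2 + F_1 = 18
F_4 = F_3 + F_2 = 27
...
= [0, 9, 9, 18, 27, 45]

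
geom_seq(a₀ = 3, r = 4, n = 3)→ [3, 12, 48]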